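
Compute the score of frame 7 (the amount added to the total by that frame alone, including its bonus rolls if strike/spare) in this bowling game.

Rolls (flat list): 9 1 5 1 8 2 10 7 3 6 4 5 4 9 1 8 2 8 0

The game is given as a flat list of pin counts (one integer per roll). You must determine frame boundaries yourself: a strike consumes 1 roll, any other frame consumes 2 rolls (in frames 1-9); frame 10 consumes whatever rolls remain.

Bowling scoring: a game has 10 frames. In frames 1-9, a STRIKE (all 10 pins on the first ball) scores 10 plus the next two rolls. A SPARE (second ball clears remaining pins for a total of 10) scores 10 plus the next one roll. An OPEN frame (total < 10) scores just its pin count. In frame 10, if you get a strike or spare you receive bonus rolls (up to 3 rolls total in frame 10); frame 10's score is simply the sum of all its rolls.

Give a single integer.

Frame 1: SPARE (9+1=10). 10 + next roll (5) = 15. Cumulative: 15
Frame 2: OPEN (5+1=6). Cumulative: 21
Frame 3: SPARE (8+2=10). 10 + next roll (10) = 20. Cumulative: 41
Frame 4: STRIKE. 10 + next two rolls (7+3) = 20. Cumulative: 61
Frame 5: SPARE (7+3=10). 10 + next roll (6) = 16. Cumulative: 77
Frame 6: SPARE (6+4=10). 10 + next roll (5) = 15. Cumulative: 92
Frame 7: OPEN (5+4=9). Cumulative: 101
Frame 8: SPARE (9+1=10). 10 + next roll (8) = 18. Cumulative: 119
Frame 9: SPARE (8+2=10). 10 + next roll (8) = 18. Cumulative: 137

Answer: 9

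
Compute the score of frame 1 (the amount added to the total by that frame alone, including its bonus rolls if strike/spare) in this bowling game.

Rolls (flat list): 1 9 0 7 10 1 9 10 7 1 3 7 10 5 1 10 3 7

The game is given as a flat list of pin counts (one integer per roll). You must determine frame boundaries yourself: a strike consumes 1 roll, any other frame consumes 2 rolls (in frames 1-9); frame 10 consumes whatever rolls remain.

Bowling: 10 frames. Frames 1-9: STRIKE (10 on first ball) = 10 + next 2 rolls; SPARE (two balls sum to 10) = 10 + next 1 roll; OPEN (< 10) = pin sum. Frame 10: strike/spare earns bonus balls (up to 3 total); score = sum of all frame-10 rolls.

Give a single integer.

Frame 1: SPARE (1+9=10). 10 + next roll (0) = 10. Cumulative: 10
Frame 2: OPEN (0+7=7). Cumulative: 17
Frame 3: STRIKE. 10 + next two rolls (1+9) = 20. Cumulative: 37

Answer: 10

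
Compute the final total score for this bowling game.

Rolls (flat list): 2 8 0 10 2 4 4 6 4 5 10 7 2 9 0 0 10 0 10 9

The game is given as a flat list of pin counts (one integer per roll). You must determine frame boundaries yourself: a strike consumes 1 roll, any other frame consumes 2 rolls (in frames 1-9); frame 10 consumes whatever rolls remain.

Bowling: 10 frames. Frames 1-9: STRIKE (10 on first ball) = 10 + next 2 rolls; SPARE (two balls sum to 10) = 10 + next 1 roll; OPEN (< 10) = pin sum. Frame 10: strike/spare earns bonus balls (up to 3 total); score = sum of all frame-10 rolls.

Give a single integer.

Answer: 117

Derivation:
Frame 1: SPARE (2+8=10). 10 + next roll (0) = 10. Cumulative: 10
Frame 2: SPARE (0+10=10). 10 + next roll (2) = 12. Cumulative: 22
Frame 3: OPEN (2+4=6). Cumulative: 28
Frame 4: SPARE (4+6=10). 10 + next roll (4) = 14. Cumulative: 42
Frame 5: OPEN (4+5=9). Cumulative: 51
Frame 6: STRIKE. 10 + next two rolls (7+2) = 19. Cumulative: 70
Frame 7: OPEN (7+2=9). Cumulative: 79
Frame 8: OPEN (9+0=9). Cumulative: 88
Frame 9: SPARE (0+10=10). 10 + next roll (0) = 10. Cumulative: 98
Frame 10: SPARE. Sum of all frame-10 rolls (0+10+9) = 19. Cumulative: 117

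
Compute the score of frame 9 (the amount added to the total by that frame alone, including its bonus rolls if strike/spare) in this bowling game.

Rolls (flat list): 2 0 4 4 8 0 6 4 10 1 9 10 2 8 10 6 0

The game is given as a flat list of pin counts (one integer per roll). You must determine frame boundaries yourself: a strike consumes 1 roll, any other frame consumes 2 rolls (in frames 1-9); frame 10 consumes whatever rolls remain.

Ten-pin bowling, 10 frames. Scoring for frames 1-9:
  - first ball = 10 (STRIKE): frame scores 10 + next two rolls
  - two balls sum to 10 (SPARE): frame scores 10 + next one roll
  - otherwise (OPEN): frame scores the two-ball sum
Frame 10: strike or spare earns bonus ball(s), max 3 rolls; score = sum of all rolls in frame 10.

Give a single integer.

Answer: 16

Derivation:
Frame 1: OPEN (2+0=2). Cumulative: 2
Frame 2: OPEN (4+4=8). Cumulative: 10
Frame 3: OPEN (8+0=8). Cumulative: 18
Frame 4: SPARE (6+4=10). 10 + next roll (10) = 20. Cumulative: 38
Frame 5: STRIKE. 10 + next two rolls (1+9) = 20. Cumulative: 58
Frame 6: SPARE (1+9=10). 10 + next roll (10) = 20. Cumulative: 78
Frame 7: STRIKE. 10 + next two rolls (2+8) = 20. Cumulative: 98
Frame 8: SPARE (2+8=10). 10 + next roll (10) = 20. Cumulative: 118
Frame 9: STRIKE. 10 + next two rolls (6+0) = 16. Cumulative: 134
Frame 10: OPEN. Sum of all frame-10 rolls (6+0) = 6. Cumulative: 140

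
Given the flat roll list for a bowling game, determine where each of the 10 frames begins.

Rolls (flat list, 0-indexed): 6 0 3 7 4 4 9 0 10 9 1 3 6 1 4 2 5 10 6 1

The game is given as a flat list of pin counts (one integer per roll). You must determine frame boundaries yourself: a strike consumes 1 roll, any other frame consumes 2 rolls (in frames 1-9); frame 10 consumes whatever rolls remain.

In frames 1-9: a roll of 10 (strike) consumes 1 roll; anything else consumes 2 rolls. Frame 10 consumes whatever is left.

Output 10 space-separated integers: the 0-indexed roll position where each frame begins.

Frame 1 starts at roll index 0: rolls=6,0 (sum=6), consumes 2 rolls
Frame 2 starts at roll index 2: rolls=3,7 (sum=10), consumes 2 rolls
Frame 3 starts at roll index 4: rolls=4,4 (sum=8), consumes 2 rolls
Frame 4 starts at roll index 6: rolls=9,0 (sum=9), consumes 2 rolls
Frame 5 starts at roll index 8: roll=10 (strike), consumes 1 roll
Frame 6 starts at roll index 9: rolls=9,1 (sum=10), consumes 2 rolls
Frame 7 starts at roll index 11: rolls=3,6 (sum=9), consumes 2 rolls
Frame 8 starts at roll index 13: rolls=1,4 (sum=5), consumes 2 rolls
Frame 9 starts at roll index 15: rolls=2,5 (sum=7), consumes 2 rolls
Frame 10 starts at roll index 17: 3 remaining rolls

Answer: 0 2 4 6 8 9 11 13 15 17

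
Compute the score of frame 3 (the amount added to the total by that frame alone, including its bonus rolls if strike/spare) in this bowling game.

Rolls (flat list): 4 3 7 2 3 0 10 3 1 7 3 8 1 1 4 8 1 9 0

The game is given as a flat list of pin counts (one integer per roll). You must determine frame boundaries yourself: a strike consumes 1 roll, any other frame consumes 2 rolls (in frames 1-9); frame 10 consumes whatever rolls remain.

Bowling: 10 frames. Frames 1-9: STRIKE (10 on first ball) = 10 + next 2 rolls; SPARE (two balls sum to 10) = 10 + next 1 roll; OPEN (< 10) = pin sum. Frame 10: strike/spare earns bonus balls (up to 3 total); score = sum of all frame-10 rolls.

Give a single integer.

Answer: 3

Derivation:
Frame 1: OPEN (4+3=7). Cumulative: 7
Frame 2: OPEN (7+2=9). Cumulative: 16
Frame 3: OPEN (3+0=3). Cumulative: 19
Frame 4: STRIKE. 10 + next two rolls (3+1) = 14. Cumulative: 33
Frame 5: OPEN (3+1=4). Cumulative: 37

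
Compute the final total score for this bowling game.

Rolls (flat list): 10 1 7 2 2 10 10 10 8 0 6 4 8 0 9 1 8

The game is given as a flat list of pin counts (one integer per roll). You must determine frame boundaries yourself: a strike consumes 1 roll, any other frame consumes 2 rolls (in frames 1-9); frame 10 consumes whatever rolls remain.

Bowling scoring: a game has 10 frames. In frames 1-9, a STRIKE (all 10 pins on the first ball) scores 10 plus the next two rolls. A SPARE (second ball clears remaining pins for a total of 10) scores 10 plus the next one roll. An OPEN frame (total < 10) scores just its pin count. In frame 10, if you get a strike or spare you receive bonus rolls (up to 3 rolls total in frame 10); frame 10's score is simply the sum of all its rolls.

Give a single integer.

Answer: 158

Derivation:
Frame 1: STRIKE. 10 + next two rolls (1+7) = 18. Cumulative: 18
Frame 2: OPEN (1+7=8). Cumulative: 26
Frame 3: OPEN (2+2=4). Cumulative: 30
Frame 4: STRIKE. 10 + next two rolls (10+10) = 30. Cumulative: 60
Frame 5: STRIKE. 10 + next two rolls (10+8) = 28. Cumulative: 88
Frame 6: STRIKE. 10 + next two rolls (8+0) = 18. Cumulative: 106
Frame 7: OPEN (8+0=8). Cumulative: 114
Frame 8: SPARE (6+4=10). 10 + next roll (8) = 18. Cumulative: 132
Frame 9: OPEN (8+0=8). Cumulative: 140
Frame 10: SPARE. Sum of all frame-10 rolls (9+1+8) = 18. Cumulative: 158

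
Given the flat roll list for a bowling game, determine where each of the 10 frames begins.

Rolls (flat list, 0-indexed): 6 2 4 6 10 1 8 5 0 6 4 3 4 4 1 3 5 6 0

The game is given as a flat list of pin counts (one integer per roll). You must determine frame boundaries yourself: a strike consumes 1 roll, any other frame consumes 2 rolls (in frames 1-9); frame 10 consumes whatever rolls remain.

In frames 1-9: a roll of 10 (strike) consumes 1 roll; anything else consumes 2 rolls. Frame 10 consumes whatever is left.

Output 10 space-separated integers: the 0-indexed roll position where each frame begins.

Answer: 0 2 4 5 7 9 11 13 15 17

Derivation:
Frame 1 starts at roll index 0: rolls=6,2 (sum=8), consumes 2 rolls
Frame 2 starts at roll index 2: rolls=4,6 (sum=10), consumes 2 rolls
Frame 3 starts at roll index 4: roll=10 (strike), consumes 1 roll
Frame 4 starts at roll index 5: rolls=1,8 (sum=9), consumes 2 rolls
Frame 5 starts at roll index 7: rolls=5,0 (sum=5), consumes 2 rolls
Frame 6 starts at roll index 9: rolls=6,4 (sum=10), consumes 2 rolls
Frame 7 starts at roll index 11: rolls=3,4 (sum=7), consumes 2 rolls
Frame 8 starts at roll index 13: rolls=4,1 (sum=5), consumes 2 rolls
Frame 9 starts at roll index 15: rolls=3,5 (sum=8), consumes 2 rolls
Frame 10 starts at roll index 17: 2 remaining rolls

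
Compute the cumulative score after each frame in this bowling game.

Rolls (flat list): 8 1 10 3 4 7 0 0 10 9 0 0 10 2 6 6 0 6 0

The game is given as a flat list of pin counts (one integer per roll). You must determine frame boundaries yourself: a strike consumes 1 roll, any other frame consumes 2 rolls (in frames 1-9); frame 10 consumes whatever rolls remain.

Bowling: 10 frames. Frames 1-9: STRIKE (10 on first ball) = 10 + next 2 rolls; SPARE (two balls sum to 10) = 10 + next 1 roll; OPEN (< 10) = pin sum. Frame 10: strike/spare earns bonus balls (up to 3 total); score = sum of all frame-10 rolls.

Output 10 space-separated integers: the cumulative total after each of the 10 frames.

Answer: 9 26 33 40 59 68 80 88 94 100

Derivation:
Frame 1: OPEN (8+1=9). Cumulative: 9
Frame 2: STRIKE. 10 + next two rolls (3+4) = 17. Cumulative: 26
Frame 3: OPEN (3+4=7). Cumulative: 33
Frame 4: OPEN (7+0=7). Cumulative: 40
Frame 5: SPARE (0+10=10). 10 + next roll (9) = 19. Cumulative: 59
Frame 6: OPEN (9+0=9). Cumulative: 68
Frame 7: SPARE (0+10=10). 10 + next roll (2) = 12. Cumulative: 80
Frame 8: OPEN (2+6=8). Cumulative: 88
Frame 9: OPEN (6+0=6). Cumulative: 94
Frame 10: OPEN. Sum of all frame-10 rolls (6+0) = 6. Cumulative: 100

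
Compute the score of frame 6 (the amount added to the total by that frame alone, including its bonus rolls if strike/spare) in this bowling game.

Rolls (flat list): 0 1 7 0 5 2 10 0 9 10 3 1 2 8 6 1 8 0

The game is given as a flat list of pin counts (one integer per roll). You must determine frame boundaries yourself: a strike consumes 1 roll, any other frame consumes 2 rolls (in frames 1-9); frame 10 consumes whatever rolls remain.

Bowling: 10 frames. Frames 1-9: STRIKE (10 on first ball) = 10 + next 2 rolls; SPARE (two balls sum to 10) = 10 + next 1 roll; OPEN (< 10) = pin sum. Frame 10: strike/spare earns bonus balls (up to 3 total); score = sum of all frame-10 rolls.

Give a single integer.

Frame 1: OPEN (0+1=1). Cumulative: 1
Frame 2: OPEN (7+0=7). Cumulative: 8
Frame 3: OPEN (5+2=7). Cumulative: 15
Frame 4: STRIKE. 10 + next two rolls (0+9) = 19. Cumulative: 34
Frame 5: OPEN (0+9=9). Cumulative: 43
Frame 6: STRIKE. 10 + next two rolls (3+1) = 14. Cumulative: 57
Frame 7: OPEN (3+1=4). Cumulative: 61
Frame 8: SPARE (2+8=10). 10 + next roll (6) = 16. Cumulative: 77

Answer: 14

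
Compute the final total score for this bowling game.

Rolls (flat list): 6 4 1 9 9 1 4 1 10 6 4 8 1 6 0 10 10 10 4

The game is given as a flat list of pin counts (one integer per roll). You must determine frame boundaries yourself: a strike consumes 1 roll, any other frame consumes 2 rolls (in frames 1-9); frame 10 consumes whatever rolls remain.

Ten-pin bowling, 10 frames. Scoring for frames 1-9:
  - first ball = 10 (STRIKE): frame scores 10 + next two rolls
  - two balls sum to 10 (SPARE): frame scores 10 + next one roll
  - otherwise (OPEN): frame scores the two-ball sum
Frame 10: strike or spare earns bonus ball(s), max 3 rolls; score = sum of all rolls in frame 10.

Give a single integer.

Frame 1: SPARE (6+4=10). 10 + next roll (1) = 11. Cumulative: 11
Frame 2: SPARE (1+9=10). 10 + next roll (9) = 19. Cumulative: 30
Frame 3: SPARE (9+1=10). 10 + next roll (4) = 14. Cumulative: 44
Frame 4: OPEN (4+1=5). Cumulative: 49
Frame 5: STRIKE. 10 + next two rolls (6+4) = 20. Cumulative: 69
Frame 6: SPARE (6+4=10). 10 + next roll (8) = 18. Cumulative: 87
Frame 7: OPEN (8+1=9). Cumulative: 96
Frame 8: OPEN (6+0=6). Cumulative: 102
Frame 9: STRIKE. 10 + next two rolls (10+10) = 30. Cumulative: 132
Frame 10: STRIKE. Sum of all frame-10 rolls (10+10+4) = 24. Cumulative: 156

Answer: 156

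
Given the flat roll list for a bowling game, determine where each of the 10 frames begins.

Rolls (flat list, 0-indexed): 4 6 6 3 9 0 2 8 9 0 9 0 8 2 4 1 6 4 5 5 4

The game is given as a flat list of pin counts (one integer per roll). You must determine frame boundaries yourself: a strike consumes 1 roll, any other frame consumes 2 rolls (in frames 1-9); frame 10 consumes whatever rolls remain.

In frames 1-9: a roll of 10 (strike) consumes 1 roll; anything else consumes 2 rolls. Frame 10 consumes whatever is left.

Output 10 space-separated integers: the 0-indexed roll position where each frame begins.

Frame 1 starts at roll index 0: rolls=4,6 (sum=10), consumes 2 rolls
Frame 2 starts at roll index 2: rolls=6,3 (sum=9), consumes 2 rolls
Frame 3 starts at roll index 4: rolls=9,0 (sum=9), consumes 2 rolls
Frame 4 starts at roll index 6: rolls=2,8 (sum=10), consumes 2 rolls
Frame 5 starts at roll index 8: rolls=9,0 (sum=9), consumes 2 rolls
Frame 6 starts at roll index 10: rolls=9,0 (sum=9), consumes 2 rolls
Frame 7 starts at roll index 12: rolls=8,2 (sum=10), consumes 2 rolls
Frame 8 starts at roll index 14: rolls=4,1 (sum=5), consumes 2 rolls
Frame 9 starts at roll index 16: rolls=6,4 (sum=10), consumes 2 rolls
Frame 10 starts at roll index 18: 3 remaining rolls

Answer: 0 2 4 6 8 10 12 14 16 18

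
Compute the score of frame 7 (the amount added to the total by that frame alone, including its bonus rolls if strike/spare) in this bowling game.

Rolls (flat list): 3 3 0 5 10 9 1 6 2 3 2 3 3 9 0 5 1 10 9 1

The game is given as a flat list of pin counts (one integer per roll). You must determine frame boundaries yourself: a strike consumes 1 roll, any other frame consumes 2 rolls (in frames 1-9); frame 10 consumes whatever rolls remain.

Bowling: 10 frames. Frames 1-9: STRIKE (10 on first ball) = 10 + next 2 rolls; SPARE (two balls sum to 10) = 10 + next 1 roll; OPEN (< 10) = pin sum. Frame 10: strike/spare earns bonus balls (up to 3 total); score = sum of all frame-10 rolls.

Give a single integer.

Frame 1: OPEN (3+3=6). Cumulative: 6
Frame 2: OPEN (0+5=5). Cumulative: 11
Frame 3: STRIKE. 10 + next two rolls (9+1) = 20. Cumulative: 31
Frame 4: SPARE (9+1=10). 10 + next roll (6) = 16. Cumulative: 47
Frame 5: OPEN (6+2=8). Cumulative: 55
Frame 6: OPEN (3+2=5). Cumulative: 60
Frame 7: OPEN (3+3=6). Cumulative: 66
Frame 8: OPEN (9+0=9). Cumulative: 75
Frame 9: OPEN (5+1=6). Cumulative: 81

Answer: 6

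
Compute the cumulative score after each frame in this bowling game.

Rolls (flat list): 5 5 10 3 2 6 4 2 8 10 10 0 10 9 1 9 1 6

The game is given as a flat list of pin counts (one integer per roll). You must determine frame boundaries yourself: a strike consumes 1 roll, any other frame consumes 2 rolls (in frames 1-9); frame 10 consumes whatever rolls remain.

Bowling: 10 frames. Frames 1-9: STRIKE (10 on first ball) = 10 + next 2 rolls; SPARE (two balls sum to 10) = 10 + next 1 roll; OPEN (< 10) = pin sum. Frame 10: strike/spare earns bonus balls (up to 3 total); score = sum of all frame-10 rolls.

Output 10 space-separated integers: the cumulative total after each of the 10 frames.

Frame 1: SPARE (5+5=10). 10 + next roll (10) = 20. Cumulative: 20
Frame 2: STRIKE. 10 + next two rolls (3+2) = 15. Cumulative: 35
Frame 3: OPEN (3+2=5). Cumulative: 40
Frame 4: SPARE (6+4=10). 10 + next roll (2) = 12. Cumulative: 52
Frame 5: SPARE (2+8=10). 10 + next roll (10) = 20. Cumulative: 72
Frame 6: STRIKE. 10 + next two rolls (10+0) = 20. Cumulative: 92
Frame 7: STRIKE. 10 + next two rolls (0+10) = 20. Cumulative: 112
Frame 8: SPARE (0+10=10). 10 + next roll (9) = 19. Cumulative: 131
Frame 9: SPARE (9+1=10). 10 + next roll (9) = 19. Cumulative: 150
Frame 10: SPARE. Sum of all frame-10 rolls (9+1+6) = 16. Cumulative: 166

Answer: 20 35 40 52 72 92 112 131 150 166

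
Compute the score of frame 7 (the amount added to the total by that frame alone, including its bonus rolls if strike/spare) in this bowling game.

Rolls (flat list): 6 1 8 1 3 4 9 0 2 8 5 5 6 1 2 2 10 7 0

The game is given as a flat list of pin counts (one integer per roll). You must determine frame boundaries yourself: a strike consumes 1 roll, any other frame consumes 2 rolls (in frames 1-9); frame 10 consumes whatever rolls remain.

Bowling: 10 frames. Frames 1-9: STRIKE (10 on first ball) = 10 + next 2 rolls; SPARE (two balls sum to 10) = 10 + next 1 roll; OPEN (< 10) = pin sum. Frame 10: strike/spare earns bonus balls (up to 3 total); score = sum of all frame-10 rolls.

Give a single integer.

Answer: 7

Derivation:
Frame 1: OPEN (6+1=7). Cumulative: 7
Frame 2: OPEN (8+1=9). Cumulative: 16
Frame 3: OPEN (3+4=7). Cumulative: 23
Frame 4: OPEN (9+0=9). Cumulative: 32
Frame 5: SPARE (2+8=10). 10 + next roll (5) = 15. Cumulative: 47
Frame 6: SPARE (5+5=10). 10 + next roll (6) = 16. Cumulative: 63
Frame 7: OPEN (6+1=7). Cumulative: 70
Frame 8: OPEN (2+2=4). Cumulative: 74
Frame 9: STRIKE. 10 + next two rolls (7+0) = 17. Cumulative: 91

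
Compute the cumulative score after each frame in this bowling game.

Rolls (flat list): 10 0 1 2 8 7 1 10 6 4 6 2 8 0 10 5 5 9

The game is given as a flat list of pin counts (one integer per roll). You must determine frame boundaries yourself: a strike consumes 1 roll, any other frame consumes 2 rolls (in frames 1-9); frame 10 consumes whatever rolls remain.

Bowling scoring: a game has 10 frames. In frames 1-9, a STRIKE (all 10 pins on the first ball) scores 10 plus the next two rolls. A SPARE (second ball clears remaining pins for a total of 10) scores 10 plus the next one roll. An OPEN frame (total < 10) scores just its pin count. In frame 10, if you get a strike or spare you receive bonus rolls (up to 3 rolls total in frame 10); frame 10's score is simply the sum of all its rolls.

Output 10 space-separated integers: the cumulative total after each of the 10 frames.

Frame 1: STRIKE. 10 + next two rolls (0+1) = 11. Cumulative: 11
Frame 2: OPEN (0+1=1). Cumulative: 12
Frame 3: SPARE (2+8=10). 10 + next roll (7) = 17. Cumulative: 29
Frame 4: OPEN (7+1=8). Cumulative: 37
Frame 5: STRIKE. 10 + next two rolls (6+4) = 20. Cumulative: 57
Frame 6: SPARE (6+4=10). 10 + next roll (6) = 16. Cumulative: 73
Frame 7: OPEN (6+2=8). Cumulative: 81
Frame 8: OPEN (8+0=8). Cumulative: 89
Frame 9: STRIKE. 10 + next two rolls (5+5) = 20. Cumulative: 109
Frame 10: SPARE. Sum of all frame-10 rolls (5+5+9) = 19. Cumulative: 128

Answer: 11 12 29 37 57 73 81 89 109 128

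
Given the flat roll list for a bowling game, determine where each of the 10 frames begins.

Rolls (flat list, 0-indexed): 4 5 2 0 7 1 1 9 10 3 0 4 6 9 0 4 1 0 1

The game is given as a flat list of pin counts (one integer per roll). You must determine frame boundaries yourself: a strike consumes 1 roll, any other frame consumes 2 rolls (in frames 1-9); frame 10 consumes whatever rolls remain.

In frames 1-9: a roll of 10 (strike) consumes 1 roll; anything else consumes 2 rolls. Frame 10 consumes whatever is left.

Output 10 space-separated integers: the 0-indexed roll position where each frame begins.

Answer: 0 2 4 6 8 9 11 13 15 17

Derivation:
Frame 1 starts at roll index 0: rolls=4,5 (sum=9), consumes 2 rolls
Frame 2 starts at roll index 2: rolls=2,0 (sum=2), consumes 2 rolls
Frame 3 starts at roll index 4: rolls=7,1 (sum=8), consumes 2 rolls
Frame 4 starts at roll index 6: rolls=1,9 (sum=10), consumes 2 rolls
Frame 5 starts at roll index 8: roll=10 (strike), consumes 1 roll
Frame 6 starts at roll index 9: rolls=3,0 (sum=3), consumes 2 rolls
Frame 7 starts at roll index 11: rolls=4,6 (sum=10), consumes 2 rolls
Frame 8 starts at roll index 13: rolls=9,0 (sum=9), consumes 2 rolls
Frame 9 starts at roll index 15: rolls=4,1 (sum=5), consumes 2 rolls
Frame 10 starts at roll index 17: 2 remaining rolls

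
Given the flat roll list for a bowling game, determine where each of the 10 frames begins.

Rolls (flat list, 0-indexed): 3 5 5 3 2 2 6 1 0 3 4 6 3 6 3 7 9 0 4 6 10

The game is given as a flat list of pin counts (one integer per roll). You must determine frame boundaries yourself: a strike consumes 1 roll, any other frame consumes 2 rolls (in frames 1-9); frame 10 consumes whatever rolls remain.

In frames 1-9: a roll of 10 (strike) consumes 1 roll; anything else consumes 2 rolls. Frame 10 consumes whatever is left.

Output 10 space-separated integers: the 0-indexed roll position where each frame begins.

Frame 1 starts at roll index 0: rolls=3,5 (sum=8), consumes 2 rolls
Frame 2 starts at roll index 2: rolls=5,3 (sum=8), consumes 2 rolls
Frame 3 starts at roll index 4: rolls=2,2 (sum=4), consumes 2 rolls
Frame 4 starts at roll index 6: rolls=6,1 (sum=7), consumes 2 rolls
Frame 5 starts at roll index 8: rolls=0,3 (sum=3), consumes 2 rolls
Frame 6 starts at roll index 10: rolls=4,6 (sum=10), consumes 2 rolls
Frame 7 starts at roll index 12: rolls=3,6 (sum=9), consumes 2 rolls
Frame 8 starts at roll index 14: rolls=3,7 (sum=10), consumes 2 rolls
Frame 9 starts at roll index 16: rolls=9,0 (sum=9), consumes 2 rolls
Frame 10 starts at roll index 18: 3 remaining rolls

Answer: 0 2 4 6 8 10 12 14 16 18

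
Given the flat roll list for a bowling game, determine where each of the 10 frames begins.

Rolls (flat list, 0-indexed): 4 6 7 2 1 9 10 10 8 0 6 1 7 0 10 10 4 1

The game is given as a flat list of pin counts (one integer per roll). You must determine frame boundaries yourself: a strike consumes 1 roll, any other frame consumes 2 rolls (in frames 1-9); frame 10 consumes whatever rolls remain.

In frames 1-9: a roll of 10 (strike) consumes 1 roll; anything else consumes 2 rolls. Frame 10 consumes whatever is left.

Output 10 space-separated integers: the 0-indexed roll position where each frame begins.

Frame 1 starts at roll index 0: rolls=4,6 (sum=10), consumes 2 rolls
Frame 2 starts at roll index 2: rolls=7,2 (sum=9), consumes 2 rolls
Frame 3 starts at roll index 4: rolls=1,9 (sum=10), consumes 2 rolls
Frame 4 starts at roll index 6: roll=10 (strike), consumes 1 roll
Frame 5 starts at roll index 7: roll=10 (strike), consumes 1 roll
Frame 6 starts at roll index 8: rolls=8,0 (sum=8), consumes 2 rolls
Frame 7 starts at roll index 10: rolls=6,1 (sum=7), consumes 2 rolls
Frame 8 starts at roll index 12: rolls=7,0 (sum=7), consumes 2 rolls
Frame 9 starts at roll index 14: roll=10 (strike), consumes 1 roll
Frame 10 starts at roll index 15: 3 remaining rolls

Answer: 0 2 4 6 7 8 10 12 14 15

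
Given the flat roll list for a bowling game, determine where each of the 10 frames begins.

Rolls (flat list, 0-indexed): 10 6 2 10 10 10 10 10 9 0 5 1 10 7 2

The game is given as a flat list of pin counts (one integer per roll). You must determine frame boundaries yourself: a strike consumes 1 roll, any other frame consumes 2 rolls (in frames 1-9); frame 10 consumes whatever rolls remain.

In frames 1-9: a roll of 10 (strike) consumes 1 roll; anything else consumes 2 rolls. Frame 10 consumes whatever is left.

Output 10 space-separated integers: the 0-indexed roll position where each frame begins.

Answer: 0 1 3 4 5 6 7 8 10 12

Derivation:
Frame 1 starts at roll index 0: roll=10 (strike), consumes 1 roll
Frame 2 starts at roll index 1: rolls=6,2 (sum=8), consumes 2 rolls
Frame 3 starts at roll index 3: roll=10 (strike), consumes 1 roll
Frame 4 starts at roll index 4: roll=10 (strike), consumes 1 roll
Frame 5 starts at roll index 5: roll=10 (strike), consumes 1 roll
Frame 6 starts at roll index 6: roll=10 (strike), consumes 1 roll
Frame 7 starts at roll index 7: roll=10 (strike), consumes 1 roll
Frame 8 starts at roll index 8: rolls=9,0 (sum=9), consumes 2 rolls
Frame 9 starts at roll index 10: rolls=5,1 (sum=6), consumes 2 rolls
Frame 10 starts at roll index 12: 3 remaining rolls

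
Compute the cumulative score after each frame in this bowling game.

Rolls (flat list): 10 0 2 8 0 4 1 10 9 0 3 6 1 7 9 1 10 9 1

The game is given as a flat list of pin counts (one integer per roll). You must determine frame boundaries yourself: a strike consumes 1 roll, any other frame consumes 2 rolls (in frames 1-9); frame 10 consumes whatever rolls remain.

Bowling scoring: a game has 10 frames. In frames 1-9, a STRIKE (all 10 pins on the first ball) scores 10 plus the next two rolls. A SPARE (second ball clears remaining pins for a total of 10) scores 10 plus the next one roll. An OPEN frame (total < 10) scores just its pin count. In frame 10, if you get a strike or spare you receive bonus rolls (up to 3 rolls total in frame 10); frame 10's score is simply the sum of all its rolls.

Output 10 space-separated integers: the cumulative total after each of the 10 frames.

Answer: 12 14 22 27 46 55 64 72 92 112

Derivation:
Frame 1: STRIKE. 10 + next two rolls (0+2) = 12. Cumulative: 12
Frame 2: OPEN (0+2=2). Cumulative: 14
Frame 3: OPEN (8+0=8). Cumulative: 22
Frame 4: OPEN (4+1=5). Cumulative: 27
Frame 5: STRIKE. 10 + next two rolls (9+0) = 19. Cumulative: 46
Frame 6: OPEN (9+0=9). Cumulative: 55
Frame 7: OPEN (3+6=9). Cumulative: 64
Frame 8: OPEN (1+7=8). Cumulative: 72
Frame 9: SPARE (9+1=10). 10 + next roll (10) = 20. Cumulative: 92
Frame 10: STRIKE. Sum of all frame-10 rolls (10+9+1) = 20. Cumulative: 112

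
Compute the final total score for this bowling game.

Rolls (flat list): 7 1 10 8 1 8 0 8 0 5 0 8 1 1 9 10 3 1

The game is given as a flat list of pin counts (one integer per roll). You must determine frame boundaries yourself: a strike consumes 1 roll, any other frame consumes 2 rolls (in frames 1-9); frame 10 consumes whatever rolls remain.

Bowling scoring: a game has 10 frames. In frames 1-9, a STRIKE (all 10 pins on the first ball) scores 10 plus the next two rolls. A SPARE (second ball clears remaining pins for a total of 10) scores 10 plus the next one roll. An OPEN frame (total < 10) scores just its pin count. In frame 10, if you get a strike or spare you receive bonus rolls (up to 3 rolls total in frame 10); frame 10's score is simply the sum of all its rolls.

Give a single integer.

Frame 1: OPEN (7+1=8). Cumulative: 8
Frame 2: STRIKE. 10 + next two rolls (8+1) = 19. Cumulative: 27
Frame 3: OPEN (8+1=9). Cumulative: 36
Frame 4: OPEN (8+0=8). Cumulative: 44
Frame 5: OPEN (8+0=8). Cumulative: 52
Frame 6: OPEN (5+0=5). Cumulative: 57
Frame 7: OPEN (8+1=9). Cumulative: 66
Frame 8: SPARE (1+9=10). 10 + next roll (10) = 20. Cumulative: 86
Frame 9: STRIKE. 10 + next two rolls (3+1) = 14. Cumulative: 100
Frame 10: OPEN. Sum of all frame-10 rolls (3+1) = 4. Cumulative: 104

Answer: 104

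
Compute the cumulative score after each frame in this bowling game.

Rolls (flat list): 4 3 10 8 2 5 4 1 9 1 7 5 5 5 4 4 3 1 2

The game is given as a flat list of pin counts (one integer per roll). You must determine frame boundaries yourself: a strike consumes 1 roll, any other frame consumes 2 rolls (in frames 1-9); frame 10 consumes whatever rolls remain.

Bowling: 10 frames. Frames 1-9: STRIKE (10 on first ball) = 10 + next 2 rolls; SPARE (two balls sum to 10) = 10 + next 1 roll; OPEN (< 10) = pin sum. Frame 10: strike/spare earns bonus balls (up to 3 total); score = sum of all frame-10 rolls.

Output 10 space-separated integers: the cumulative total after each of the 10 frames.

Frame 1: OPEN (4+3=7). Cumulative: 7
Frame 2: STRIKE. 10 + next two rolls (8+2) = 20. Cumulative: 27
Frame 3: SPARE (8+2=10). 10 + next roll (5) = 15. Cumulative: 42
Frame 4: OPEN (5+4=9). Cumulative: 51
Frame 5: SPARE (1+9=10). 10 + next roll (1) = 11. Cumulative: 62
Frame 6: OPEN (1+7=8). Cumulative: 70
Frame 7: SPARE (5+5=10). 10 + next roll (5) = 15. Cumulative: 85
Frame 8: OPEN (5+4=9). Cumulative: 94
Frame 9: OPEN (4+3=7). Cumulative: 101
Frame 10: OPEN. Sum of all frame-10 rolls (1+2) = 3. Cumulative: 104

Answer: 7 27 42 51 62 70 85 94 101 104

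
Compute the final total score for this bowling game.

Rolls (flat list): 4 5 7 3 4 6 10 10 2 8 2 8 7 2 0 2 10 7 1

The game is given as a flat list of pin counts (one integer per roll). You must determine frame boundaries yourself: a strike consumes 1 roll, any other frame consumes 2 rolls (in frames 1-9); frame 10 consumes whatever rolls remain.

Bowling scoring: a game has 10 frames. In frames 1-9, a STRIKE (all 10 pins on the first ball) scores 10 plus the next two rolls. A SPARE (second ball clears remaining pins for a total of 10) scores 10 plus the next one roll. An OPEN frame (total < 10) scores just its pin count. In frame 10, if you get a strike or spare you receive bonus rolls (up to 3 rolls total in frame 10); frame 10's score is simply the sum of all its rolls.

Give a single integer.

Frame 1: OPEN (4+5=9). Cumulative: 9
Frame 2: SPARE (7+3=10). 10 + next roll (4) = 14. Cumulative: 23
Frame 3: SPARE (4+6=10). 10 + next roll (10) = 20. Cumulative: 43
Frame 4: STRIKE. 10 + next two rolls (10+2) = 22. Cumulative: 65
Frame 5: STRIKE. 10 + next two rolls (2+8) = 20. Cumulative: 85
Frame 6: SPARE (2+8=10). 10 + next roll (2) = 12. Cumulative: 97
Frame 7: SPARE (2+8=10). 10 + next roll (7) = 17. Cumulative: 114
Frame 8: OPEN (7+2=9). Cumulative: 123
Frame 9: OPEN (0+2=2). Cumulative: 125
Frame 10: STRIKE. Sum of all frame-10 rolls (10+7+1) = 18. Cumulative: 143

Answer: 143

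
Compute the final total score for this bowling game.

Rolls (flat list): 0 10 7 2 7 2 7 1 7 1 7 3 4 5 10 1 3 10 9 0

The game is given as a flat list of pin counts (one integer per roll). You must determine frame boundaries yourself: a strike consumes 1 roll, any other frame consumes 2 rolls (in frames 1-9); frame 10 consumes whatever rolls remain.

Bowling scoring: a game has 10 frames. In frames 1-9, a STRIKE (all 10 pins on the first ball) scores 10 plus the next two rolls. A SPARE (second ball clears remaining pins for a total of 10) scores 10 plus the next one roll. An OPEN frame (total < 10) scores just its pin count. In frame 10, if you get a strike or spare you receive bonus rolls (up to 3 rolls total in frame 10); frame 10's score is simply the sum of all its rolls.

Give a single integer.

Answer: 111

Derivation:
Frame 1: SPARE (0+10=10). 10 + next roll (7) = 17. Cumulative: 17
Frame 2: OPEN (7+2=9). Cumulative: 26
Frame 3: OPEN (7+2=9). Cumulative: 35
Frame 4: OPEN (7+1=8). Cumulative: 43
Frame 5: OPEN (7+1=8). Cumulative: 51
Frame 6: SPARE (7+3=10). 10 + next roll (4) = 14. Cumulative: 65
Frame 7: OPEN (4+5=9). Cumulative: 74
Frame 8: STRIKE. 10 + next two rolls (1+3) = 14. Cumulative: 88
Frame 9: OPEN (1+3=4). Cumulative: 92
Frame 10: STRIKE. Sum of all frame-10 rolls (10+9+0) = 19. Cumulative: 111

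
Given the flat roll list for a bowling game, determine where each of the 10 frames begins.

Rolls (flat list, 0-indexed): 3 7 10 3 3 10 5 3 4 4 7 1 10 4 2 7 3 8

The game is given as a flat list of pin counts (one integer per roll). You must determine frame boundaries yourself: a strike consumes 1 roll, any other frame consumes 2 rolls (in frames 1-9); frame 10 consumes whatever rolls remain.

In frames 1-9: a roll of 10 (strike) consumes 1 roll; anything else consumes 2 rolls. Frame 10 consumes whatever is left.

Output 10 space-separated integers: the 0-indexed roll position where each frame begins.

Answer: 0 2 3 5 6 8 10 12 13 15

Derivation:
Frame 1 starts at roll index 0: rolls=3,7 (sum=10), consumes 2 rolls
Frame 2 starts at roll index 2: roll=10 (strike), consumes 1 roll
Frame 3 starts at roll index 3: rolls=3,3 (sum=6), consumes 2 rolls
Frame 4 starts at roll index 5: roll=10 (strike), consumes 1 roll
Frame 5 starts at roll index 6: rolls=5,3 (sum=8), consumes 2 rolls
Frame 6 starts at roll index 8: rolls=4,4 (sum=8), consumes 2 rolls
Frame 7 starts at roll index 10: rolls=7,1 (sum=8), consumes 2 rolls
Frame 8 starts at roll index 12: roll=10 (strike), consumes 1 roll
Frame 9 starts at roll index 13: rolls=4,2 (sum=6), consumes 2 rolls
Frame 10 starts at roll index 15: 3 remaining rolls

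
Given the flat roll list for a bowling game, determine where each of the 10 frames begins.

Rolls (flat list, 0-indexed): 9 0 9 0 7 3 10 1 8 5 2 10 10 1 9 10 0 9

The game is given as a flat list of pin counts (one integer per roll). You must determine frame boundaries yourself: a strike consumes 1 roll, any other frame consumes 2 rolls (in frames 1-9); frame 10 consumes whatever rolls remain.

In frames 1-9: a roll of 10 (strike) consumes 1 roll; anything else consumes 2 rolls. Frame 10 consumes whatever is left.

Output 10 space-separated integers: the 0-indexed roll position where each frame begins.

Answer: 0 2 4 6 7 9 11 12 13 15

Derivation:
Frame 1 starts at roll index 0: rolls=9,0 (sum=9), consumes 2 rolls
Frame 2 starts at roll index 2: rolls=9,0 (sum=9), consumes 2 rolls
Frame 3 starts at roll index 4: rolls=7,3 (sum=10), consumes 2 rolls
Frame 4 starts at roll index 6: roll=10 (strike), consumes 1 roll
Frame 5 starts at roll index 7: rolls=1,8 (sum=9), consumes 2 rolls
Frame 6 starts at roll index 9: rolls=5,2 (sum=7), consumes 2 rolls
Frame 7 starts at roll index 11: roll=10 (strike), consumes 1 roll
Frame 8 starts at roll index 12: roll=10 (strike), consumes 1 roll
Frame 9 starts at roll index 13: rolls=1,9 (sum=10), consumes 2 rolls
Frame 10 starts at roll index 15: 3 remaining rolls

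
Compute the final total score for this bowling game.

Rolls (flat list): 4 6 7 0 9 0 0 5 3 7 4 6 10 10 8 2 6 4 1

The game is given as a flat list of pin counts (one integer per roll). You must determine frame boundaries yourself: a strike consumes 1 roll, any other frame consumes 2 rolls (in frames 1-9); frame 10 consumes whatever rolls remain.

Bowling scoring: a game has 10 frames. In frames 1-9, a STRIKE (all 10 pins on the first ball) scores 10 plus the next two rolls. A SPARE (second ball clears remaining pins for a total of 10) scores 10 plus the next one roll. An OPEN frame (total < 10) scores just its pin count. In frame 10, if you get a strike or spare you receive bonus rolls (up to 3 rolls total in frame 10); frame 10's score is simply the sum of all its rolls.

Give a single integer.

Frame 1: SPARE (4+6=10). 10 + next roll (7) = 17. Cumulative: 17
Frame 2: OPEN (7+0=7). Cumulative: 24
Frame 3: OPEN (9+0=9). Cumulative: 33
Frame 4: OPEN (0+5=5). Cumulative: 38
Frame 5: SPARE (3+7=10). 10 + next roll (4) = 14. Cumulative: 52
Frame 6: SPARE (4+6=10). 10 + next roll (10) = 20. Cumulative: 72
Frame 7: STRIKE. 10 + next two rolls (10+8) = 28. Cumulative: 100
Frame 8: STRIKE. 10 + next two rolls (8+2) = 20. Cumulative: 120
Frame 9: SPARE (8+2=10). 10 + next roll (6) = 16. Cumulative: 136
Frame 10: SPARE. Sum of all frame-10 rolls (6+4+1) = 11. Cumulative: 147

Answer: 147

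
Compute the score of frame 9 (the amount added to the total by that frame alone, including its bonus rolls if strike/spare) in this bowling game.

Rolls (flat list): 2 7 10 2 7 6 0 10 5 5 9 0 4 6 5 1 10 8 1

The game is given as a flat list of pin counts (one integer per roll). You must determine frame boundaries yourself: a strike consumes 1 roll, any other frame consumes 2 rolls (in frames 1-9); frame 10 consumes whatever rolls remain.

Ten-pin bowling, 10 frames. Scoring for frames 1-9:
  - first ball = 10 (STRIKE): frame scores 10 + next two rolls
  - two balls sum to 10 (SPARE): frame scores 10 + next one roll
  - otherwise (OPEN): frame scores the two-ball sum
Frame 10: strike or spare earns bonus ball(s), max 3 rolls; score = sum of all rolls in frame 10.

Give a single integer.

Answer: 6

Derivation:
Frame 1: OPEN (2+7=9). Cumulative: 9
Frame 2: STRIKE. 10 + next two rolls (2+7) = 19. Cumulative: 28
Frame 3: OPEN (2+7=9). Cumulative: 37
Frame 4: OPEN (6+0=6). Cumulative: 43
Frame 5: STRIKE. 10 + next two rolls (5+5) = 20. Cumulative: 63
Frame 6: SPARE (5+5=10). 10 + next roll (9) = 19. Cumulative: 82
Frame 7: OPEN (9+0=9). Cumulative: 91
Frame 8: SPARE (4+6=10). 10 + next roll (5) = 15. Cumulative: 106
Frame 9: OPEN (5+1=6). Cumulative: 112
Frame 10: STRIKE. Sum of all frame-10 rolls (10+8+1) = 19. Cumulative: 131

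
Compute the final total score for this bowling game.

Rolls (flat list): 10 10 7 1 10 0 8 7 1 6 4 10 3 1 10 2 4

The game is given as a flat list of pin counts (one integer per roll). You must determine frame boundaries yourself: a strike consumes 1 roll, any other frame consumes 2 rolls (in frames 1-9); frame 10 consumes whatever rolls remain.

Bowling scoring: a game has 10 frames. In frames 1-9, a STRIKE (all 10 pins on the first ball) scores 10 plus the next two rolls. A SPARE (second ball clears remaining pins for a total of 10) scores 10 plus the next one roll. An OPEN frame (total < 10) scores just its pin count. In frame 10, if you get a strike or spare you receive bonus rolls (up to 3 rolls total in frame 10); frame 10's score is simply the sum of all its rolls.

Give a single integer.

Answer: 141

Derivation:
Frame 1: STRIKE. 10 + next two rolls (10+7) = 27. Cumulative: 27
Frame 2: STRIKE. 10 + next two rolls (7+1) = 18. Cumulative: 45
Frame 3: OPEN (7+1=8). Cumulative: 53
Frame 4: STRIKE. 10 + next two rolls (0+8) = 18. Cumulative: 71
Frame 5: OPEN (0+8=8). Cumulative: 79
Frame 6: OPEN (7+1=8). Cumulative: 87
Frame 7: SPARE (6+4=10). 10 + next roll (10) = 20. Cumulative: 107
Frame 8: STRIKE. 10 + next two rolls (3+1) = 14. Cumulative: 121
Frame 9: OPEN (3+1=4). Cumulative: 125
Frame 10: STRIKE. Sum of all frame-10 rolls (10+2+4) = 16. Cumulative: 141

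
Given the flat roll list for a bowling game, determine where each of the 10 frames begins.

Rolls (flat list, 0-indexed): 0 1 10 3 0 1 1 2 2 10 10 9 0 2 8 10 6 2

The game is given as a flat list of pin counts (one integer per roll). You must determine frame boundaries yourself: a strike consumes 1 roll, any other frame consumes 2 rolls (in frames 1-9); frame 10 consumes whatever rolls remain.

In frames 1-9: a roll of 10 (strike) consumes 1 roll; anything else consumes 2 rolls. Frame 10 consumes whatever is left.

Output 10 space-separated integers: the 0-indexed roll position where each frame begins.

Answer: 0 2 3 5 7 9 10 11 13 15

Derivation:
Frame 1 starts at roll index 0: rolls=0,1 (sum=1), consumes 2 rolls
Frame 2 starts at roll index 2: roll=10 (strike), consumes 1 roll
Frame 3 starts at roll index 3: rolls=3,0 (sum=3), consumes 2 rolls
Frame 4 starts at roll index 5: rolls=1,1 (sum=2), consumes 2 rolls
Frame 5 starts at roll index 7: rolls=2,2 (sum=4), consumes 2 rolls
Frame 6 starts at roll index 9: roll=10 (strike), consumes 1 roll
Frame 7 starts at roll index 10: roll=10 (strike), consumes 1 roll
Frame 8 starts at roll index 11: rolls=9,0 (sum=9), consumes 2 rolls
Frame 9 starts at roll index 13: rolls=2,8 (sum=10), consumes 2 rolls
Frame 10 starts at roll index 15: 3 remaining rolls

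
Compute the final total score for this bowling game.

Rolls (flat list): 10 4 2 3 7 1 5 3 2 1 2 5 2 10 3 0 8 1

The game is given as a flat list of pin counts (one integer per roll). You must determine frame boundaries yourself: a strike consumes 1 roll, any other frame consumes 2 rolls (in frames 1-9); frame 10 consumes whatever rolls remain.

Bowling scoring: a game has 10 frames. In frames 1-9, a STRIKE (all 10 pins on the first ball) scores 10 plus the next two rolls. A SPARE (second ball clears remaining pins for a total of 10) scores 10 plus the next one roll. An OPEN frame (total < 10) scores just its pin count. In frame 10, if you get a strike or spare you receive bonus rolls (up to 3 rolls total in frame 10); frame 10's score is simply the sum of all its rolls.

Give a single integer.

Answer: 79

Derivation:
Frame 1: STRIKE. 10 + next two rolls (4+2) = 16. Cumulative: 16
Frame 2: OPEN (4+2=6). Cumulative: 22
Frame 3: SPARE (3+7=10). 10 + next roll (1) = 11. Cumulative: 33
Frame 4: OPEN (1+5=6). Cumulative: 39
Frame 5: OPEN (3+2=5). Cumulative: 44
Frame 6: OPEN (1+2=3). Cumulative: 47
Frame 7: OPEN (5+2=7). Cumulative: 54
Frame 8: STRIKE. 10 + next two rolls (3+0) = 13. Cumulative: 67
Frame 9: OPEN (3+0=3). Cumulative: 70
Frame 10: OPEN. Sum of all frame-10 rolls (8+1) = 9. Cumulative: 79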